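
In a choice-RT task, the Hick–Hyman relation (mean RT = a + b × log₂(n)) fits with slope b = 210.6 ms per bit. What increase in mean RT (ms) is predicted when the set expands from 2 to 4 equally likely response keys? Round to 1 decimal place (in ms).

The intercept a cancels: ΔRT = b·(log₂ n₂ − log₂ n₁) = b·log₂(n₂/n₁).
log₂(4) − log₂(2) = log₂(4/2) = log₂(2) = 1.
ΔRT = 210.6 × 1.0000 = 210.600 ms.

210.6 ms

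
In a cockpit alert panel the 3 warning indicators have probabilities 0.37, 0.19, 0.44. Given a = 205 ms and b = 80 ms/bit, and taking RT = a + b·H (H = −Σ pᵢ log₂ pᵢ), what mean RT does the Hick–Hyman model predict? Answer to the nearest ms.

326 ms

H = 0.37·log₂(1/0.37) + 0.19·log₂(1/0.19) + 0.44·log₂(1/0.44) = 1.5071 bits.
RT = 205 + 80 × 1.5071 = 325.57 ms.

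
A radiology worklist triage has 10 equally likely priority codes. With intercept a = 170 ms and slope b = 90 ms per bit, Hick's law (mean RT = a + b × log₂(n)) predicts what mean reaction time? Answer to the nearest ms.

log₂(10) = 3.3219 bits, so RT = 170 + 90 × 3.3219 ≈ 468.974 ms.

469 ms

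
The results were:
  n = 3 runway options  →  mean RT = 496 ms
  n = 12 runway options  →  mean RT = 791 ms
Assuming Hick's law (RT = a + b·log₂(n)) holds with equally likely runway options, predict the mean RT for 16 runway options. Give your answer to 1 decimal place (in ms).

852.2 ms

Solve the two-equation system in a and b:
  b = (791 − 496) / (log₂ 12 − log₂ 3) = 295 / (3.5850 − 1.5850) = 147.500 ms/bit
  a = 496 − 147.500 × 1.5850 = 262.218 ms
Then RT(16) = 262.218 + 147.500 × log₂ 16 = 262.218 + 147.500 × 4 ≈ 852.218 ms.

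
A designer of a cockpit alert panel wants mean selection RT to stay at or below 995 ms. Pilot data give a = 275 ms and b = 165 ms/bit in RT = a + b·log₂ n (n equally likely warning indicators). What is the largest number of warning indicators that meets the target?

20

Set 275 + 165·log₂ n ≤ 995 → log₂ n ≤ (995 − 275)/165 = 4.3636.
So n ≤ 2^4.3636 = 20.587; the largest integer n is 20.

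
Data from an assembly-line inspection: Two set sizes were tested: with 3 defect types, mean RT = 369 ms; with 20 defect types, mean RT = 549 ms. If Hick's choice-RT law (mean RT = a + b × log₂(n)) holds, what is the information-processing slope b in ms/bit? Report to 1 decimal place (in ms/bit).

b = (RT₂ − RT₁)/(log₂ n₂ − log₂ n₁) = (549 − 369)/(4.3219 − 1.5850) = 65.766 ms/bit.

65.8 ms/bit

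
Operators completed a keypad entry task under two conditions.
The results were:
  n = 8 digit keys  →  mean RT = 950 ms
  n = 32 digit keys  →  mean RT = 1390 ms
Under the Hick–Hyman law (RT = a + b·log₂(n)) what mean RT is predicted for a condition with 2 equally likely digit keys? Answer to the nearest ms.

Fit slope and intercept:
  b = (1390 − 950) / (log₂ 32 − log₂ 8) = 440 / (5 − 3) = 220 ms/bit
  a = 950 − 220 × 3 = 290 ms
Then RT(2) = 290 + 220 × log₂ 2 = 290 + 220 × 1 ≈ 510.000 ms.

510 ms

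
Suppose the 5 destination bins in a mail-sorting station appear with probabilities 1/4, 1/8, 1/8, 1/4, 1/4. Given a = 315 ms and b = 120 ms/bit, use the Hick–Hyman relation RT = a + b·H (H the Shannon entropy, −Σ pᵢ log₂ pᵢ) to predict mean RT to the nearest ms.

585 ms

H = −Σ pᵢ log₂ pᵢ = 0.25·2 + 0.125·3 + 0.125·3 + 0.25·2 + 0.25·2 = 2.250 bits.
RT = 315 + 120 × 2.250 = 585.00 ms.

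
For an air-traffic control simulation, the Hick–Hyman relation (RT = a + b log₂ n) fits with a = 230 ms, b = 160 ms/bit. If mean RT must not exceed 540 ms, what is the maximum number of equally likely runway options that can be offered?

3

160·log₂ n ≤ 540 − 230 = 310, giving log₂ n ≤ 1.9375 and n ≤ 3.830. The largest whole number is 3.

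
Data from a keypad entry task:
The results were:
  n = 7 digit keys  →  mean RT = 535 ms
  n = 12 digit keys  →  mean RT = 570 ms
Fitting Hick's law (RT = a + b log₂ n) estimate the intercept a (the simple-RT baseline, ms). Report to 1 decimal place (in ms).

Slope: b = (570 − 535) / (log₂ 12 − log₂ 7) = 35/0.7776 = 45.010 ms/bit.
Intercept: a = 535 − 45.010·log₂(7) = 408.641 ms.

408.6 ms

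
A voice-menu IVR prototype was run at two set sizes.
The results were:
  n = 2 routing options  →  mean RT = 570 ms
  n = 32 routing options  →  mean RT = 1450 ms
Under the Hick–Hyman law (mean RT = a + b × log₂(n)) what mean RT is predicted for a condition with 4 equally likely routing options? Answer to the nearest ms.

Fit slope and intercept:
  b = (1450 − 570) / (log₂ 32 − log₂ 2) = 880 / (5 − 1) = 220 ms/bit
  a = 570 − 220 × 1 = 350 ms
Then RT(4) = 350 + 220 × log₂ 4 = 350 + 220 × 2 ≈ 790.000 ms.

790 ms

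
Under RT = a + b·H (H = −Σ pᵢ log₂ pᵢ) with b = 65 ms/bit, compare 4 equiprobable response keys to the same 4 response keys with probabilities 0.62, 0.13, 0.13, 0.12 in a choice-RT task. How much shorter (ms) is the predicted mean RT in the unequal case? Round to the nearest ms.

29 ms

The RT saving is b·ΔH. Equiprobable H₀ = log₂(4) = 2.0000 bits; with the given probabilities H = 1.5599 bits.
b·(H₀ − H) = 65 × (2.0000 − 1.5599) = 28.60 ms.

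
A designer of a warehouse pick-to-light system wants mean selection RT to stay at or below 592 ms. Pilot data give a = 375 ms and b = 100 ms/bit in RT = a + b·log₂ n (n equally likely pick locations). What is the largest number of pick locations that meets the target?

4

Information budget: (592 − 375)/100 = 2.1700 bits, so n ≤ 2^2.1700 = 4.500 → at most 4.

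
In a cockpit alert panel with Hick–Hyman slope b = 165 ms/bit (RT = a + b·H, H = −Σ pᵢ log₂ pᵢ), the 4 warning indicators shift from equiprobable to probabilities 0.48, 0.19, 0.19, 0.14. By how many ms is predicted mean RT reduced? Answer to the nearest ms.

30 ms

Equiprobable entropy H₀ = log₂ 4 = 2.0000 bits.
Skewed entropy H = −Σ pᵢ log₂ pᵢ = 1.8158 bits.
ΔRT = b·(H₀ − H) = 165 × 0.1842 = 30.39 ms.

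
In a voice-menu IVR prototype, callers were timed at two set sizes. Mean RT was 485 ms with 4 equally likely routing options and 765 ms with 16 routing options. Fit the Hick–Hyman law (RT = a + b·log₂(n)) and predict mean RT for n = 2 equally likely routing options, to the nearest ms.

Solve the two-equation system in a and b:
  b = (765 − 485) / (log₂ 16 − log₂ 4) = 280 / (4 − 2) = 140 ms/bit
  a = 485 − 140 × 2 = 205 ms
Then RT(2) = 205 + 140 × log₂ 2 = 205 + 140 × 1 ≈ 345.000 ms.

345 ms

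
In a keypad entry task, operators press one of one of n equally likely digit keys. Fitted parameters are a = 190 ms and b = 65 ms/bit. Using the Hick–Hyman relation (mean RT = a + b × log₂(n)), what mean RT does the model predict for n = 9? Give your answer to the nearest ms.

log₂(9) = 3.1699 bits, so RT = 190 + 65 × 3.1699 ≈ 396.045 ms.

396 ms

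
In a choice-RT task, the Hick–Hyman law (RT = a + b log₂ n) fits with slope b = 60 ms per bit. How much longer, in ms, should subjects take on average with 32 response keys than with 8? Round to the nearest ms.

120 ms

The intercept a cancels: ΔRT = b·(log₂ n₂ − log₂ n₁) = b·log₂(n₂/n₁).
log₂(32) − log₂(8) = log₂(32/8) = log₂(4) = 2.
ΔRT = 60 × 2.0000 = 120.000 ms.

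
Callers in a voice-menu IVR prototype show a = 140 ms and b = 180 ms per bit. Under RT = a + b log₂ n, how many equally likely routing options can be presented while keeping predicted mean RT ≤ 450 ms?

3

Set 140 + 180·log₂ n ≤ 450 → log₂ n ≤ (450 − 140)/180 = 1.7222.
So n ≤ 2^1.7222 = 3.299; the largest integer n is 3.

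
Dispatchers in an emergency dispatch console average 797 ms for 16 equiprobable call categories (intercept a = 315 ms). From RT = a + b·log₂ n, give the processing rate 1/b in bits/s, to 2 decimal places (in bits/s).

Choice component = 797 − 315 = 482 ms over log₂(16) = 4 bits.
b = 482 / 4 = 120.500 ms/bit, so 1/b = 8.299 bits/s.

8.30 bits/s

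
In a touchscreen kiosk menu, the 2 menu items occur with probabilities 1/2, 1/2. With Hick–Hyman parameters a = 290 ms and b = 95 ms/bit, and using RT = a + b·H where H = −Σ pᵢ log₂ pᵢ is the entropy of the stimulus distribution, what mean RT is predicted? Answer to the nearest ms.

Each term −pᵢ log₂ pᵢ: 0.5·1 + 0.5·1; summed, H = 1.000 bits.
Mean RT = a + bH = 290 + 95·1.000 = 385.00 ms.

385 ms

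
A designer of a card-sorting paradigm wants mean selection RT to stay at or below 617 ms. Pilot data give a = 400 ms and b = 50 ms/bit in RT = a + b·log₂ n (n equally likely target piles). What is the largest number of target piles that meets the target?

Information budget: (617 − 400)/50 = 4.3400 bits, so n ≤ 2^4.3400 = 20.252 → at most 20.

20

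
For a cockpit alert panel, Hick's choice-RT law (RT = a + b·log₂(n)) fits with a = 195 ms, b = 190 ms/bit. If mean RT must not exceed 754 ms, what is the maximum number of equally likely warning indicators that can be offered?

Information budget: (754 − 195)/190 = 2.9421 bits, so n ≤ 2^2.9421 = 7.685 → at most 7.

7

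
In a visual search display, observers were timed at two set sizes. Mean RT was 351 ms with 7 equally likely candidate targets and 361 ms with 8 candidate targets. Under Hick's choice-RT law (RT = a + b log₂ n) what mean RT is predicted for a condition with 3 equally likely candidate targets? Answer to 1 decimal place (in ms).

287.5 ms

Solve the two-equation system in a and b:
  b = (361 − 351) / (log₂ 8 − log₂ 7) = 10 / (3 − 2.8074) = 51.909 ms/bit
  a = 351 − 51.909 × 2.8074 = 205.273 ms
Then RT(3) = 205.273 + 51.909 × log₂ 3 = 205.273 + 51.909 × 1.5850 ≈ 287.547 ms.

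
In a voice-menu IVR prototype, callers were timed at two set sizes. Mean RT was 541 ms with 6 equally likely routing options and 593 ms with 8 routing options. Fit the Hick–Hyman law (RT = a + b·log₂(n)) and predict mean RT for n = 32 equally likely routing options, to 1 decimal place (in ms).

843.6 ms

Solve the two-equation system in a and b:
  b = (593 − 541) / (log₂ 8 − log₂ 6) = 52 / (3 − 2.5850) = 125.290 ms/bit
  a = 541 − 125.290 × 2.5850 = 217.130 ms
Then RT(32) = 217.130 + 125.290 × log₂ 32 = 217.130 + 125.290 × 5 ≈ 843.580 ms.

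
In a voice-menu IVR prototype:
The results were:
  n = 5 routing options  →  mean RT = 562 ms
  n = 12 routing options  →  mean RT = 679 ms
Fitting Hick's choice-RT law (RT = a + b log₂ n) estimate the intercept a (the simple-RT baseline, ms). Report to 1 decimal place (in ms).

Slope: b = (679 − 562) / (log₂ 12 − log₂ 5) = 117/1.2630 = 92.634 ms/bit.
a = RT₁ − b·log₂ n₁ = 562 − 92.634 × 2.3219 = 346.910 ms.

346.9 ms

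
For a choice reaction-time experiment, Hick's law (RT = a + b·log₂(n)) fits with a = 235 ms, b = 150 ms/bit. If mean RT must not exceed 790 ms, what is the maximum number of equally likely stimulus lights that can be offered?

150·log₂ n ≤ 790 − 235 = 555, giving log₂ n ≤ 3.7000 and n ≤ 12.996. The largest whole number is 12.

12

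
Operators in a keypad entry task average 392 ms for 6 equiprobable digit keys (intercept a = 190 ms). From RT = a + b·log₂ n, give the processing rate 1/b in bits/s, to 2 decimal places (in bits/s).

Choice component = 392 − 190 = 202 ms over log₂(6) = 2.5850 bits.
b = 202 / 2.5850 = 78.144 ms/bit, so 1/b = 12.797 bits/s.

12.80 bits/s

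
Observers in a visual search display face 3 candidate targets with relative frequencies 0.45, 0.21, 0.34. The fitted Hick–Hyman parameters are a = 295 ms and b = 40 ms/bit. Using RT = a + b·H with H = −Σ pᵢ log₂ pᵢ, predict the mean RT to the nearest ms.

356 ms

Entropy contributions −pᵢ log₂ pᵢ: 0.5184, 0.4728, 0.5292; sum H = 1.5204 bits.
RT = a + bH = 295 + 40·1.5204 = 355.82 ms.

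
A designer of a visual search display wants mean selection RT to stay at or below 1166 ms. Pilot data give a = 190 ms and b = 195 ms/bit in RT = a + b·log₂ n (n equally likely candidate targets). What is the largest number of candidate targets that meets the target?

195·log₂ n ≤ 1166 − 190 = 976, giving log₂ n ≤ 5.0051 and n ≤ 32.114. The largest whole number is 32.

32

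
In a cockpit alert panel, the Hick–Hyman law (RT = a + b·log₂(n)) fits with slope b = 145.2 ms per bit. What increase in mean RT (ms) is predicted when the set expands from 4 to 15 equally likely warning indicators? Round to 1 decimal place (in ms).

Only the slope matters, since a is common to both: ΔRT = b·log₂(n₂/n₁).
log₂(15) − log₂(4) = 3.9069 − 2 = 1.9069.
ΔRT = 145.2 × 1.9069 = 276.881 ms.

276.9 ms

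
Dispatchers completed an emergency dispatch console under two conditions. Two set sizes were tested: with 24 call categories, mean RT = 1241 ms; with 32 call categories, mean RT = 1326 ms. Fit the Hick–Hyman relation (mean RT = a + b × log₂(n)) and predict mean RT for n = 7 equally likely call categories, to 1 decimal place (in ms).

Solve the two-equation system in a and b:
  b = (1326 − 1241) / (log₂ 32 − log₂ 24) = 85 / (5 − 4.5850) = 204.801 ms/bit
  a = 1241 − 204.801 × 4.5850 = 301.996 ms
Then RT(7) = 301.996 + 204.801 × log₂ 7 = 301.996 + 204.801 × 2.8074 ≈ 876.945 ms.

876.9 ms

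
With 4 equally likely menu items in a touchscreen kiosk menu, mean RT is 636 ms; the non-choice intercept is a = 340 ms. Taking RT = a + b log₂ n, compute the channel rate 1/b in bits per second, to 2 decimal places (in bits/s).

6.76 bits/s

Choice component = 636 − 340 = 296 ms over log₂(4) = 2 bits.
b = 296 / 2 = 148.000 ms/bit, so 1/b = 6.757 bits/s.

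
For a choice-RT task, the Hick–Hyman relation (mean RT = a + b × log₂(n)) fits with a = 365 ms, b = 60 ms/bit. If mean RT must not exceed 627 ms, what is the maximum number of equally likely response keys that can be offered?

20

60·log₂ n ≤ 627 − 365 = 262, giving log₂ n ≤ 4.3667 and n ≤ 20.630. The largest whole number is 20.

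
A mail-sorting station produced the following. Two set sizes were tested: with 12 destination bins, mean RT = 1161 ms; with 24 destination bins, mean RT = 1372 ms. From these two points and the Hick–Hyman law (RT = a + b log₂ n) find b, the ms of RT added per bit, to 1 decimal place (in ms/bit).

211.0 ms/bit

The slope on a log₂ axis is (1372 − 1161) / (4.5850 − 3.5850) = 211.000 ms/bit.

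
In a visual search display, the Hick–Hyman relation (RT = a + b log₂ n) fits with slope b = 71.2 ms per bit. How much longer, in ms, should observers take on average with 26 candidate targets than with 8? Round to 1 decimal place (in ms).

ΔRT = (a + b log₂ n₂) − (a + b log₂ n₁) = b·(log₂ n₂ − log₂ n₁).
log₂(26) − log₂(8) = 4.7004 − 3 = 1.7004.
ΔRT = 71.2 × 1.7004 = 121.071 ms.

121.1 ms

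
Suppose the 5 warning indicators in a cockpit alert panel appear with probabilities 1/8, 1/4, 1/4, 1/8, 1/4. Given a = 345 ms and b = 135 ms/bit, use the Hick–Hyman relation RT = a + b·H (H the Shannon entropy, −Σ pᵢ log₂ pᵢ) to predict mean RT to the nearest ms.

649 ms

H = −Σ pᵢ log₂ pᵢ = 0.125·3 + 0.25·2 + 0.25·2 + 0.125·3 + 0.25·2 = 2.250 bits.
RT = 345 + 135 × 2.250 = 648.75 ms.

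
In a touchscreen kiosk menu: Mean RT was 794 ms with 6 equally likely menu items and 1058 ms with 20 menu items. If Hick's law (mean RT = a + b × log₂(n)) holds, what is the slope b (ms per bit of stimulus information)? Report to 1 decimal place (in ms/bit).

Slope: b = (1058 − 794) / (log₂ 20 − log₂ 6) = 264/1.7370 = 151.989 ms/bit.

152.0 ms/bit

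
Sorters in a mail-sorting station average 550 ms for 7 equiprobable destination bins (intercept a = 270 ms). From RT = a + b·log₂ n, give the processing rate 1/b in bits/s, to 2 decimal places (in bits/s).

10.03 bits/s

Choice component = 550 − 270 = 280 ms over log₂(7) = 2.8074 bits.
b = 280 / 2.8074 = 99.738 ms/bit, so 1/b = 10.026 bits/s.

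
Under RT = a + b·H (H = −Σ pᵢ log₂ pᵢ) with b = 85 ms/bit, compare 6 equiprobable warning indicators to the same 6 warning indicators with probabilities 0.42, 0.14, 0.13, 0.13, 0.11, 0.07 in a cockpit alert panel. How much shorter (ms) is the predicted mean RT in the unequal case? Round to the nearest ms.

Equiprobable entropy H₀ = log₂ 6 = 2.5850 bits.
Skewed entropy H = −Σ pᵢ log₂ pᵢ = 2.3069 bits.
ΔRT = b·(H₀ − H) = 85 × 0.2781 = 23.64 ms.

24 ms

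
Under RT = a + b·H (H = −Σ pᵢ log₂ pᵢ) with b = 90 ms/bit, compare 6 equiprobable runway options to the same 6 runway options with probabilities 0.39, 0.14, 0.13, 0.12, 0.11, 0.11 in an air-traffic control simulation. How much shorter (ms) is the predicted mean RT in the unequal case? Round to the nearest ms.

19 ms

The RT saving is b·ΔH. Equiprobable H₀ = log₂(6) = 2.5850 bits; with the given probabilities H = 2.3772 bits.
b·(H₀ − H) = 90 × (2.5850 − 2.3772) = 18.70 ms.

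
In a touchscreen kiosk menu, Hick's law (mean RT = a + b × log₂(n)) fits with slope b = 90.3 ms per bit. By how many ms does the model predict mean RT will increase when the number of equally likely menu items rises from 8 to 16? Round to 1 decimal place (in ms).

Only the slope matters, since a is common to both: ΔRT = b·log₂(n₂/n₁).
log₂(16) − log₂(8) = log₂(16/8) = log₂(2) = 1.
ΔRT = 90.3 × 1.0000 = 90.300 ms.

90.3 ms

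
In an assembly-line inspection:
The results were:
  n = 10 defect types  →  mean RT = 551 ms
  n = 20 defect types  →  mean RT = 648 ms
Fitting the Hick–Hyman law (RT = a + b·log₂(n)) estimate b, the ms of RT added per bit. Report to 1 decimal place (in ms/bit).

97.0 ms/bit

Slope: b = (648 − 551) / (log₂ 20 − log₂ 10) = 97/1.0000 = 97.000 ms/bit.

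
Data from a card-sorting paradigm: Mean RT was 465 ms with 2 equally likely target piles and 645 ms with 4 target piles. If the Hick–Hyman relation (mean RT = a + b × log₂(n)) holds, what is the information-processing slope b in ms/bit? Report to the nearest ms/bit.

180 ms/bit

The slope on a log₂ axis is (645 − 465) / (2 − 1) = 180 ms/bit.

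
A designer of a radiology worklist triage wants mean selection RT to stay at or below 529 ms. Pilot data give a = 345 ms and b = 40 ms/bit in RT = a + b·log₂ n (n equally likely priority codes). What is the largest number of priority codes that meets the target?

24

40·log₂ n ≤ 529 − 345 = 184, giving log₂ n ≤ 4.6000 and n ≤ 24.251. The largest whole number is 24.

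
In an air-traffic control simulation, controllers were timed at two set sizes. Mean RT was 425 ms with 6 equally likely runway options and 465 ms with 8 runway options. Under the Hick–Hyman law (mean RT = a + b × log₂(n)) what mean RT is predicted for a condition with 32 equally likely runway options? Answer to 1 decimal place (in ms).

657.8 ms

Solve the two-equation system in a and b:
  b = (465 − 425) / (log₂ 8 − log₂ 6) = 40 / (3 − 2.5850) = 96.377 ms/bit
  a = 425 − 96.377 × 2.5850 = 175.869 ms
Then RT(32) = 175.869 + 96.377 × log₂ 32 = 175.869 + 96.377 × 5 ≈ 657.754 ms.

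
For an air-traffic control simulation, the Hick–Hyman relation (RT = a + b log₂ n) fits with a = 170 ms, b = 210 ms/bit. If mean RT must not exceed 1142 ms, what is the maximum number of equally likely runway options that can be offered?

24

Set 170 + 210·log₂ n ≤ 1142 → log₂ n ≤ (1142 − 170)/210 = 4.6286.
So n ≤ 2^4.6286 = 24.737; the largest integer n is 24.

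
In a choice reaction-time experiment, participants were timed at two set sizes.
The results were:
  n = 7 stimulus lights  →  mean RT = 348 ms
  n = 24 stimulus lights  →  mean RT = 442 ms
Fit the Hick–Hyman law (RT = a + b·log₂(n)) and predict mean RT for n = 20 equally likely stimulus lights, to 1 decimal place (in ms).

428.1 ms

Solve the two-equation system in a and b:
  b = (442 − 348) / (log₂ 24 − log₂ 7) = 94 / (4.5850 − 2.8074) = 52.880 ms/bit
  a = 348 − 52.880 × 2.8074 = 199.547 ms
Then RT(20) = 199.547 + 52.880 × log₂ 20 = 199.547 + 52.880 × 4.3219 ≈ 428.091 ms.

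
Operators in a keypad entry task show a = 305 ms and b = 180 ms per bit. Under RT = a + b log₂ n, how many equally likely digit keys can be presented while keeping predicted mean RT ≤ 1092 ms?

20

Set 305 + 180·log₂ n ≤ 1092 → log₂ n ≤ (1092 − 305)/180 = 4.3722.
So n ≤ 2^4.3722 = 20.710; the largest integer n is 20.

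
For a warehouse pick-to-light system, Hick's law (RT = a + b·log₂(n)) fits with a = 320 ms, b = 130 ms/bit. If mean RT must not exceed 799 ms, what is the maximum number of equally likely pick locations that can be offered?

Information budget: (799 − 320)/130 = 3.6846 bits, so n ≤ 2^3.6846 = 12.858 → at most 12.

12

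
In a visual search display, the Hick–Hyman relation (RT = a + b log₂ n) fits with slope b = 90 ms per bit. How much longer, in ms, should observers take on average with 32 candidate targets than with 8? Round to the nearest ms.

180 ms

The intercept a cancels: ΔRT = b·(log₂ n₂ − log₂ n₁) = b·log₂(n₂/n₁).
log₂(32) − log₂(8) = log₂(32/8) = log₂(4) = 2.
ΔRT = 90 × 2.0000 = 180.000 ms.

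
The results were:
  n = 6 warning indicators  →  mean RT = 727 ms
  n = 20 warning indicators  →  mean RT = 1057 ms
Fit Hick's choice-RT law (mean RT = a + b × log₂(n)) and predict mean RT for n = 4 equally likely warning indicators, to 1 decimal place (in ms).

615.9 ms

With log₂ n on the abscissa the relation is linear; from the two conditions:
  b = (1057 − 727) / (log₂ 20 − log₂ 6) = 330 / (4.3219 − 2.5850) = 189.986 ms/bit
  a = 727 − 189.986 × 2.5850 = 235.892 ms
Then RT(4) = 235.892 + 189.986 × log₂ 4 = 235.892 + 189.986 × 2 ≈ 615.865 ms.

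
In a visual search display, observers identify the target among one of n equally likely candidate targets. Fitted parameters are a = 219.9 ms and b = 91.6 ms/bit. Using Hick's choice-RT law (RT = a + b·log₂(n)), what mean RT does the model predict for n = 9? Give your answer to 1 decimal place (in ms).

510.3 ms

log₂(9) = 3.1699 bits, so RT = 219.9 + 91.6 × 3.1699 ≈ 510.265 ms.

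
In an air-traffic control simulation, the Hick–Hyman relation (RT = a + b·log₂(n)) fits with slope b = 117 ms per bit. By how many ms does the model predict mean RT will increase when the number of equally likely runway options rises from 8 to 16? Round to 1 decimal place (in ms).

117.0 ms

Only the slope matters, since a is common to both: ΔRT = b·log₂(n₂/n₁).
log₂(16) − log₂(8) = log₂(16/8) = log₂(2) = 1.
ΔRT = 117 × 1.0000 = 117.000 ms.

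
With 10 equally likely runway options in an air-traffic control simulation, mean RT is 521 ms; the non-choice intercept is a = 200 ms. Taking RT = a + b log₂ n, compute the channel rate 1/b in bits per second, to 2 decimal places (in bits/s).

Choice component = 521 − 200 = 321 ms over log₂(10) = 3.3219 bits.
b = 321 / 3.3219 = 96.631 ms/bit, so 1/b = 10.349 bits/s.

10.35 bits/s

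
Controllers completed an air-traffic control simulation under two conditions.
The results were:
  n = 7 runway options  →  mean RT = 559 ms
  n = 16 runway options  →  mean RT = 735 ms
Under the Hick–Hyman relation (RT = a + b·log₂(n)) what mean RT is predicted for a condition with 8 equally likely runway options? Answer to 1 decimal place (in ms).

RT is linear in log₂ n, so two points fix the line:
  b = (735 − 559) / (log₂ 16 − log₂ 7) = 176 / (4 − 2.8074) = 147.571 ms/bit
  a = 559 − 147.571 × 2.8074 = 144.715 ms
Then RT(8) = 144.715 + 147.571 × log₂ 8 = 144.715 + 147.571 × 3 ≈ 587.429 ms.

587.4 ms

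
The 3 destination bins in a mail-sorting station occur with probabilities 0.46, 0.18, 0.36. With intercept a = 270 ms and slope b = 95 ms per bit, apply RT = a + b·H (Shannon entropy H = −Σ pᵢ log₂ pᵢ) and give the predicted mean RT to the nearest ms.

412 ms

H = 0.46·log₂(1/0.46) + 0.18·log₂(1/0.18) + 0.36·log₂(1/0.36) = 1.4913 bits.
RT = 270 + 95 × 1.4913 = 411.67 ms.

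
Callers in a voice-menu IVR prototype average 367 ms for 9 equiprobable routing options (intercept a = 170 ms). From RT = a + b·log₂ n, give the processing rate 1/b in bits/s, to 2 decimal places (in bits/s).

16.09 bits/s

Choice component = 367 − 170 = 197 ms over log₂(9) = 3.1699 bits.
b = 197 / 3.1699 = 62.147 ms/bit, so 1/b = 16.091 bits/s.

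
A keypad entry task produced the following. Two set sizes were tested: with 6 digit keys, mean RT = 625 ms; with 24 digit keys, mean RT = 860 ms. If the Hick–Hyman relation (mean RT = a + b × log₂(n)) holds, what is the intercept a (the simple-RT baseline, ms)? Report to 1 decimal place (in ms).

Slope: b = (860 − 625) / (log₂ 24 − log₂ 6) = 235/2.0000 = 117.500 ms/bit.
Intercept: a = 625 − 117.500·log₂(6) = 321.267 ms.

321.3 ms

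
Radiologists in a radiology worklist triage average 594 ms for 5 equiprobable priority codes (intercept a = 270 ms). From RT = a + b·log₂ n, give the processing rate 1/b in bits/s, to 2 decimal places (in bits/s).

7.17 bits/s

Choice component = 594 − 270 = 324 ms over log₂(5) = 2.3219 bits.
b = 324 / 2.3219 = 139.539 ms/bit, so 1/b = 7.166 bits/s.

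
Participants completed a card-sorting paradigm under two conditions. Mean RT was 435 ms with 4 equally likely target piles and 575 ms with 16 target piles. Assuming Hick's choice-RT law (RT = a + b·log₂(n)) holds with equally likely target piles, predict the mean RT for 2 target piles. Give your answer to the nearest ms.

Solve the two-equation system in a and b:
  b = (575 − 435) / (log₂ 16 − log₂ 4) = 140 / (4 − 2) = 70 ms/bit
  a = 435 − 70 × 2 = 295 ms
Then RT(2) = 295 + 70 × log₂ 2 = 295 + 70 × 1 ≈ 365.000 ms.

365 ms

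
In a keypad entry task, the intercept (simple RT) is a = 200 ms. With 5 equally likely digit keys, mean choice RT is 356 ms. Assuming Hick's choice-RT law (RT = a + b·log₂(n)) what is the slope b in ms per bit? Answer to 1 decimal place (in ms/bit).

log₂(5) = 2.3219 bits.
b = (RT − a)/log₂ n = (356 − 200) / 2.3219 = 67.186 ms/bit.

67.2 ms/bit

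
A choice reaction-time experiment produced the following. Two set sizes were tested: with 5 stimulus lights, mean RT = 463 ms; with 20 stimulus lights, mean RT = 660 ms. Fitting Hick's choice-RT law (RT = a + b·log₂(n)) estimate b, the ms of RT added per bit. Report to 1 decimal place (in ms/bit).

98.5 ms/bit

Slope: b = (660 − 463) / (log₂ 20 − log₂ 5) = 197/2.0000 = 98.500 ms/bit.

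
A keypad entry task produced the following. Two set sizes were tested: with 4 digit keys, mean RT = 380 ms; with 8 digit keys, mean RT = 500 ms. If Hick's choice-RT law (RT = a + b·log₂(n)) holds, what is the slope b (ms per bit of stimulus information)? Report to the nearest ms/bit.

b = (RT₂ − RT₁)/(log₂ n₂ − log₂ n₁) = (500 − 380)/(3 − 2) = 120 ms/bit.

120 ms/bit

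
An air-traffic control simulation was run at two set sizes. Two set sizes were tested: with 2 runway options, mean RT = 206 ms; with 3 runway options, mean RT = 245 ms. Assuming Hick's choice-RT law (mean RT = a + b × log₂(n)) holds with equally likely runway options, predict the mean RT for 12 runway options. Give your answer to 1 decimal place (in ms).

Fit slope and intercept:
  b = (245 − 206) / (log₂ 3 − log₂ 2) = 39 / (1.5850 − 1) = 66.671 ms/bit
  a = 206 − 66.671 × 1 = 139.329 ms
Then RT(12) = 139.329 + 66.671 × log₂ 12 = 139.329 + 66.671 × 3.5850 ≈ 378.342 ms.

378.3 ms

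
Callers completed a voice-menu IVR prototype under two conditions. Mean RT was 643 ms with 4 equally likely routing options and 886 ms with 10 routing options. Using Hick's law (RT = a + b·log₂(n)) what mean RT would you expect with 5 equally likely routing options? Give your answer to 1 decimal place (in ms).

RT is linear in log₂ n, so two points fix the line:
  b = (886 − 643) / (log₂ 10 − log₂ 4) = 243 / (3.3219 − 2) = 183.822 ms/bit
  a = 643 − 183.822 × 2 = 275.355 ms
Then RT(5) = 275.355 + 183.822 × log₂ 5 = 275.355 + 183.822 × 2.3219 ≈ 702.178 ms.

702.2 ms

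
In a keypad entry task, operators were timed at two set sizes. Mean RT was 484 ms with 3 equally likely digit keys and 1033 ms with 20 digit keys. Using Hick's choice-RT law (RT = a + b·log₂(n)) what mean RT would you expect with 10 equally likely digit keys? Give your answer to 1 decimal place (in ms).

Solve the two-equation system in a and b:
  b = (1033 − 484) / (log₂ 20 − log₂ 3) = 549 / (4.3219 − 1.5850) = 200.587 ms/bit
  a = 484 − 200.587 × 1.5850 = 166.077 ms
Then RT(10) = 166.077 + 200.587 × log₂ 10 = 166.077 + 200.587 × 3.3219 ≈ 832.413 ms.

832.4 ms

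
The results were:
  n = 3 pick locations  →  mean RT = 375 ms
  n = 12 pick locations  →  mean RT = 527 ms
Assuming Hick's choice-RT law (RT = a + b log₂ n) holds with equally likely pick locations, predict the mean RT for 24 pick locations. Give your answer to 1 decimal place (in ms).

603.0 ms

With log₂ n on the abscissa the relation is linear; from the two conditions:
  b = (527 − 375) / (log₂ 12 − log₂ 3) = 152 / (3.5850 − 1.5850) = 76.000 ms/bit
  a = 375 − 76.000 × 1.5850 = 254.543 ms
Then RT(24) = 254.543 + 76.000 × log₂ 24 = 254.543 + 76.000 × 4.5850 ≈ 603.000 ms.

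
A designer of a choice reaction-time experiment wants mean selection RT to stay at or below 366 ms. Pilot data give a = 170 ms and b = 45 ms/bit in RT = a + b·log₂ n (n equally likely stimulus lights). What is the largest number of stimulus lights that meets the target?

45·log₂ n ≤ 366 − 170 = 196, giving log₂ n ≤ 4.3556 and n ≤ 20.472. The largest whole number is 20.

20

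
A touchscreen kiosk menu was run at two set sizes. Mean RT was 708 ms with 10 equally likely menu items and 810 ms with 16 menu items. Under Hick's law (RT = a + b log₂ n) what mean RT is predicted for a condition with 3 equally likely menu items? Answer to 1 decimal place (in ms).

446.7 ms

RT is linear in log₂ n, so two points fix the line:
  b = (810 − 708) / (log₂ 16 − log₂ 10) = 102 / (4 − 3.3219) = 150.427 ms/bit
  a = 708 − 150.427 × 3.3219 = 208.294 ms
Then RT(3) = 208.294 + 150.427 × log₂ 3 = 208.294 + 150.427 × 1.5850 ≈ 446.714 ms.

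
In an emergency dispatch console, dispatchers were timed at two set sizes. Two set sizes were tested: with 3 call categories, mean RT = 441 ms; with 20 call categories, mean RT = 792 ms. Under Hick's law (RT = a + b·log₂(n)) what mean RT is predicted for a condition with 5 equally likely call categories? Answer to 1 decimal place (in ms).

RT is linear in log₂ n, so two points fix the line:
  b = (792 − 441) / (log₂ 20 − log₂ 3) = 351 / (4.3219 − 1.5850) = 128.244 ms/bit
  a = 441 − 128.244 × 1.5850 = 237.738 ms
Then RT(5) = 237.738 + 128.244 × log₂ 5 = 237.738 + 128.244 × 2.3219 ≈ 535.512 ms.

535.5 ms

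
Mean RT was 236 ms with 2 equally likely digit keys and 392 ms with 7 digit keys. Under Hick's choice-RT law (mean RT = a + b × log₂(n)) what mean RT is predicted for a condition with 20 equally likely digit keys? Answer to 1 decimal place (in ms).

Solve the two-equation system in a and b:
  b = (392 − 236) / (log₂ 7 − log₂ 2) = 156 / (2.8074 − 1) = 86.314 ms/bit
  a = 236 − 86.314 × 1 = 149.686 ms
Then RT(20) = 149.686 + 86.314 × log₂ 20 = 149.686 + 86.314 × 4.3219 ≈ 522.729 ms.

522.7 ms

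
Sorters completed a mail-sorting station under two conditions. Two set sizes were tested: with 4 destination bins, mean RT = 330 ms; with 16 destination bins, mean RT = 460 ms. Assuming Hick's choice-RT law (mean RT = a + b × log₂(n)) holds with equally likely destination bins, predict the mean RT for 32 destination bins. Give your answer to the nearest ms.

RT is linear in log₂ n, so two points fix the line:
  b = (460 − 330) / (log₂ 16 − log₂ 4) = 130 / (4 − 2) = 65 ms/bit
  a = 330 − 65 × 2 = 200 ms
Then RT(32) = 200 + 65 × log₂ 32 = 200 + 65 × 5 ≈ 525.000 ms.

525 ms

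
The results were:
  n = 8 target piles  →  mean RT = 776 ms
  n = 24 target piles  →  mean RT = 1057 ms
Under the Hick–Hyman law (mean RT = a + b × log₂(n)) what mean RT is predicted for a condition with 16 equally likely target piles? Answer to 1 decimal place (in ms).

953.3 ms

Fit slope and intercept:
  b = (1057 − 776) / (log₂ 24 − log₂ 8) = 281 / (4.5850 − 3) = 177.291 ms/bit
  a = 776 − 177.291 × 3 = 244.126 ms
Then RT(16) = 244.126 + 177.291 × log₂ 16 = 244.126 + 177.291 × 4 ≈ 953.291 ms.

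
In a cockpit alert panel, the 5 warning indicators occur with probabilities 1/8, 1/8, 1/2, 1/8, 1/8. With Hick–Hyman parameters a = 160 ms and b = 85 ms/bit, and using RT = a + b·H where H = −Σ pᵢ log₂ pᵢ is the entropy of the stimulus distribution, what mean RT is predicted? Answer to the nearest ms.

H = −Σ pᵢ log₂ pᵢ = 0.125·3 + 0.125·3 + 0.5·1 + 0.125·3 + 0.125·3 = 2.000 bits.
RT = 160 + 85 × 2.000 = 330.00 ms.

330 ms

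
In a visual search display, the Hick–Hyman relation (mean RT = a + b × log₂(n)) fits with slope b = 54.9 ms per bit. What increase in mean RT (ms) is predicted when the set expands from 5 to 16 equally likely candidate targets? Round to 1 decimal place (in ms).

Only the slope matters, since a is common to both: ΔRT = b·log₂(n₂/n₁).
log₂(16) − log₂(5) = 4 − 2.3219 = 1.6781.
ΔRT = 54.9 × 1.6781 = 92.126 ms.

92.1 ms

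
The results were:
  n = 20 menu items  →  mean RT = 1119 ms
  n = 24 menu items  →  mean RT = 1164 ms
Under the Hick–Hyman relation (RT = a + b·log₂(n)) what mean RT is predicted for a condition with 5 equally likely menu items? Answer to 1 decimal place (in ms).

Solve the two-equation system in a and b:
  b = (1164 − 1119) / (log₂ 24 − log₂ 20) = 45 / (4.5850 − 4.3219) = 171.080 ms/bit
  a = 1119 − 171.080 × 4.3219 = 379.603 ms
Then RT(5) = 379.603 + 171.080 × log₂ 5 = 379.603 + 171.080 × 2.3219 ≈ 776.839 ms.

776.8 ms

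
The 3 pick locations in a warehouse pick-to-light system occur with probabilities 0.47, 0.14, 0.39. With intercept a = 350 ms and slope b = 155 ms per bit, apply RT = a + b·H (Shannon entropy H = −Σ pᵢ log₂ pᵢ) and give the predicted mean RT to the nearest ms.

573 ms

Entropy contributions −pᵢ log₂ pᵢ: 0.5120, 0.3971, 0.5298; sum H = 1.4389 bits.
RT = a + bH = 350 + 155·1.4389 = 573.02 ms.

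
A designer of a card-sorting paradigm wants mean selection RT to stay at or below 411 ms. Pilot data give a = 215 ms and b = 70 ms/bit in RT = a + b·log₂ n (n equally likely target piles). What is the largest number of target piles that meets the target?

6

70·log₂ n ≤ 411 − 215 = 196, giving log₂ n ≤ 2.8000 and n ≤ 6.964. The largest whole number is 6.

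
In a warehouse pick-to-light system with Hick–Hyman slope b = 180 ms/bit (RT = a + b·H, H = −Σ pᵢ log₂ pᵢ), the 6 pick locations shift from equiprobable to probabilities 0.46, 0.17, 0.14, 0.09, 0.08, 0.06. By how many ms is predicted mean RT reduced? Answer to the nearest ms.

Equiprobable entropy H₀ = log₂ 6 = 2.5850 bits.
Skewed entropy H = −Σ pᵢ log₂ pᵢ = 2.1947 bits.
ΔRT = b·(H₀ − H) = 180 × 0.3902 = 70.24 ms.

70 ms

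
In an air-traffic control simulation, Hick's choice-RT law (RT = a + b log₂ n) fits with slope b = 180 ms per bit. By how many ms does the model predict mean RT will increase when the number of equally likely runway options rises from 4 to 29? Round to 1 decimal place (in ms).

Only the slope matters, since a is common to both: ΔRT = b·log₂(n₂/n₁).
log₂(29) − log₂(4) = 4.8580 − 2 = 2.8580.
ΔRT = 180 × 2.8580 = 514.437 ms.

514.4 ms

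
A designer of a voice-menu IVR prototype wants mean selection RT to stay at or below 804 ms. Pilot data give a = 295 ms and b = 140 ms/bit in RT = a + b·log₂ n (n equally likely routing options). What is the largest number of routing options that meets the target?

12

Set 295 + 140·log₂ n ≤ 804 → log₂ n ≤ (804 − 295)/140 = 3.6357.
So n ≤ 2^3.6357 = 12.430; the largest integer n is 12.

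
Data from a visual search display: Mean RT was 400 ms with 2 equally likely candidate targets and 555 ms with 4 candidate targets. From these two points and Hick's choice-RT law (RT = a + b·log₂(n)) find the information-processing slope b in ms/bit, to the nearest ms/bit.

Slope: b = (555 − 400) / (log₂ 4 − log₂ 2) = 155/1.0000 = 155 ms/bit.

155 ms/bit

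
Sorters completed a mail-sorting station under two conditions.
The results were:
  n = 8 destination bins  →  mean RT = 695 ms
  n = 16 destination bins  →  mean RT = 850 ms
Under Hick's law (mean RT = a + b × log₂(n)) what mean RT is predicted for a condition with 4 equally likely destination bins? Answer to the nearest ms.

540 ms

RT is linear in log₂ n, so two points fix the line:
  b = (850 − 695) / (log₂ 16 − log₂ 8) = 155 / (4 − 3) = 155 ms/bit
  a = 695 − 155 × 3 = 230 ms
Then RT(4) = 230 + 155 × log₂ 4 = 230 + 155 × 2 ≈ 540.000 ms.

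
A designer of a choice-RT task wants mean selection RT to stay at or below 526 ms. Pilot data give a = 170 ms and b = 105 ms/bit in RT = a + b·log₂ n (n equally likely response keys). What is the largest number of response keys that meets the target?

Information budget: (526 − 170)/105 = 3.3905 bits, so n ≤ 2^3.3905 = 10.487 → at most 10.

10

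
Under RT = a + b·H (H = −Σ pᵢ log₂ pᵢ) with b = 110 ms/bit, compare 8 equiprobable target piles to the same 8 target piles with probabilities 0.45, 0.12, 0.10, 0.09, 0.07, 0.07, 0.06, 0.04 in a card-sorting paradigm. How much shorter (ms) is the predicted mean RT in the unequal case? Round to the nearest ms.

Equiprobable entropy H₀ = log₂ 8 = 3.0000 bits.
Skewed entropy H = −Σ pᵢ log₂ pᵢ = 2.4967 bits.
ΔRT = b·(H₀ − H) = 110 × 0.5033 = 55.36 ms.

55 ms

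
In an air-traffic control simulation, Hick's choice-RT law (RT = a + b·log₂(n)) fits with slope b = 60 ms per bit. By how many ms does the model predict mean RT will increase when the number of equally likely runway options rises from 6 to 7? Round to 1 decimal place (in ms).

13.3 ms

The intercept a cancels: ΔRT = b·(log₂ n₂ − log₂ n₁) = b·log₂(n₂/n₁).
log₂(7) − log₂(6) = 2.8074 − 2.5850 = 0.2224.
ΔRT = 60 × 0.2224 = 13.344 ms.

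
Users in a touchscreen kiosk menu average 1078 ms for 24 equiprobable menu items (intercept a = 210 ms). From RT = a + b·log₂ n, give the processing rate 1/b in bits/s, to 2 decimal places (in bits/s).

b = (1078 − 210)/log₂ 24 = 868/4.5850 = 189.315 ms per bit = 0.18931 s/bit; the reciprocal is 5.282 bits/s.

5.28 bits/s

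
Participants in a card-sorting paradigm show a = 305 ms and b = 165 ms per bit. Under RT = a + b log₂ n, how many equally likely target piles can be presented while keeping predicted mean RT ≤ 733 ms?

6

Set 305 + 165·log₂ n ≤ 733 → log₂ n ≤ (733 − 305)/165 = 2.5939.
So n ≤ 2^2.5939 = 6.037; the largest integer n is 6.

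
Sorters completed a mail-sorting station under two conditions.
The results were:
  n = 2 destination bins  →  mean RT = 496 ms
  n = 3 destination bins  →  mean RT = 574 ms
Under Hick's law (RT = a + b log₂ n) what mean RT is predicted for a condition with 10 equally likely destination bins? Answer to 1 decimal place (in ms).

Fit slope and intercept:
  b = (574 − 496) / (log₂ 3 − log₂ 2) = 78 / (1.5850 − 1) = 133.342 ms/bit
  a = 496 − 133.342 × 1 = 362.658 ms
Then RT(10) = 362.658 + 133.342 × log₂ 10 = 362.658 + 133.342 × 3.3219 ≈ 805.610 ms.

805.6 ms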